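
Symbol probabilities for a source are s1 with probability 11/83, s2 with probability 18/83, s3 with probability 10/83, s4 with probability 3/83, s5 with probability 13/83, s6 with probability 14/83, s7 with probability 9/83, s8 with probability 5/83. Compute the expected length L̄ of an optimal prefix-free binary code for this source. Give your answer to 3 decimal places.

Repeatedly combine the two least-probable nodes; the expected code length is the sum of the merged weights.
merge 3/83 + 5/83 → 8/83
merge 8/83 + 9/83 → 17/83
merge 10/83 + 11/83 → 21/83
merge 13/83 + 14/83 → 27/83
merge 17/83 + 18/83 → 35/83
merge 21/83 + 27/83 → 48/83
merge 35/83 + 48/83 → 1
L = 8/83 + 17/83 + 21/83 + 27/83 + 35/83 + 48/83 + 1 = 239/83 ≈ 2.880 bits/symbol.

2.880 bits/symbol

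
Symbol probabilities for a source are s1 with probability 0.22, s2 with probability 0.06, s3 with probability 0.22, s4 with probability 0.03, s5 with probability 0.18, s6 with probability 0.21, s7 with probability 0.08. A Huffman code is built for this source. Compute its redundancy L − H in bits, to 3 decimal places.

0.044 bits

Entropy H = −Σ p log₂ p ≈ 2.5661 bits.
Huffman merges: 3/100+3/50→9/100; 2/25+9/100→17/100; 17/100+9/50→7/20; 21/100+11/50→43/100; 11/50+7/20→57/100; 43/100+57/100→1. L = 261/100 ≈ 2.6100.
L − H = 2.6100 − 2.5661 = 0.044 bits.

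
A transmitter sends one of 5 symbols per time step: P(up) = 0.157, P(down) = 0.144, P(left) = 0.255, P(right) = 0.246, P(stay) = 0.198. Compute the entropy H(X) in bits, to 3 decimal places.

H = −Σ pᵢ log₂ pᵢ.
−0.157·log₂(0.157) = 0.4194
−0.144·log₂(0.144) = 0.4026
−0.255·log₂(0.255) = 0.5027
−0.246·log₂(0.246) = 0.4977
−0.198·log₂(0.198) = 0.4626
Sum ≈ 2.2850 → 2.285 bits.

2.285 bits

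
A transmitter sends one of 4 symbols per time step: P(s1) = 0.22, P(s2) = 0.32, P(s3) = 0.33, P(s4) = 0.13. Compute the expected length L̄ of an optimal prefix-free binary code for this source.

2 bits/symbol

Repeatedly combine the two least-probable nodes; the expected code length is the sum of the merged weights.
merge 13/100 + 11/50 → 7/20
merge 8/25 + 33/100 → 13/20
merge 7/20 + 13/20 → 1
L = 7/20 + 13/20 + 1 = 2 bits/symbol.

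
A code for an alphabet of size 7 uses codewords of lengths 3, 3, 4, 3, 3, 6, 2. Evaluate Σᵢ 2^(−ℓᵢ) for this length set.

With common denominator 2^6 = 64: Σ 2^(−ℓᵢ) = 8/64 + 8/64 + 4/64 + 8/64 + 8/64 + 1/64 + 16/64 = 53/64 = 0.828125.

0.828125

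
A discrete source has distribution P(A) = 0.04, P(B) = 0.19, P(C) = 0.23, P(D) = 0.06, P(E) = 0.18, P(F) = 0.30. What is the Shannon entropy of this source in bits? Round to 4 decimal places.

H = −Σ pᵢ log₂ pᵢ.
−0.04·log₂(0.04) = 0.1858
−0.19·log₂(0.19) = 0.4552
−0.23·log₂(0.23) = 0.4877
−0.06·log₂(0.06) = 0.2435
−0.18·log₂(0.18) = 0.4453
−0.30·log₂(0.30) = 0.5211
Sum ≈ 2.3386 → 2.3386 bits.

2.3386 bits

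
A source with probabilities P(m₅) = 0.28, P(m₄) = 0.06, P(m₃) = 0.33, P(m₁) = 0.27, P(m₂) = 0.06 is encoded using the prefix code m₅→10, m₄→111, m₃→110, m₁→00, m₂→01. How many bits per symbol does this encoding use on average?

2.39 bits/symbol

L̄ = Σ pᵢ·ℓᵢ = 0.28·2 + 0.06·3 + 0.33·3 + 0.27·2 + 0.06·2 = 2.39 bits/symbol.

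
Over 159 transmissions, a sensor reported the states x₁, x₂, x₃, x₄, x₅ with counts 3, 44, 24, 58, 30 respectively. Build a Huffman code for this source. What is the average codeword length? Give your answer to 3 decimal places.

2.164 bits/symbol

Probabilities are the counts divided by 159.
Repeatedly combine the two least-probable nodes; the expected code length is the sum of the merged weights.
merge 1/53 + 8/53 → 9/53
merge 9/53 + 10/53 → 19/53
merge 44/159 + 19/53 → 101/159
merge 58/159 + 101/159 → 1
L = 9/53 + 19/53 + 101/159 + 1 = 344/159 ≈ 2.164 bits/symbol.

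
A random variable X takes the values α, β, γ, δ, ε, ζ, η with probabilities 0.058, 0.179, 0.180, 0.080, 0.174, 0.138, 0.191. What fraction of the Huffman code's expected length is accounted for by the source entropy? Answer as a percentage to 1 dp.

Entropy H = −Σ p log₂ p ≈ 2.7088 bits.
Huffman merges: 29/500+2/25→69/500; 69/500+69/500→69/250; 87/500+179/1000→353/1000; 9/50+191/1000→371/1000; 69/250+353/1000→629/1000; 371/1000+629/1000→1. L = 2767/1000 ≈ 2.7670.
Efficiency = H/L = 2.7088/2.7670 = 97.9%.

97.9%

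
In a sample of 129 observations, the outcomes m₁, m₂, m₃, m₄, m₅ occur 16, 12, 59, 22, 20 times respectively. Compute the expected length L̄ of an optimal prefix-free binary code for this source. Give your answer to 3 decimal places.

2.085 bits/symbol

Probabilities are the counts divided by 129.
Repeatedly combine the two least-probable nodes; the expected code length is the sum of the merged weights.
merge 4/43 + 16/129 → 28/129
merge 20/129 + 22/129 → 14/43
merge 28/129 + 14/43 → 70/129
merge 59/129 + 70/129 → 1
L = 28/129 + 14/43 + 70/129 + 1 = 269/129 ≈ 2.085 bits/symbol.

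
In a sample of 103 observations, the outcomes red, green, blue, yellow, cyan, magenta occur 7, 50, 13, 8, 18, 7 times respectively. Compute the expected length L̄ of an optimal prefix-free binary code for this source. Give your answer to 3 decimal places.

Probabilities are the counts divided by 103.
Repeatedly combine the two least-probable nodes; the expected code length is the sum of the merged weights.
merge 7/103 + 7/103 → 14/103
merge 8/103 + 13/103 → 21/103
merge 14/103 + 18/103 → 32/103
merge 21/103 + 32/103 → 53/103
merge 50/103 + 53/103 → 1
L = 14/103 + 21/103 + 32/103 + 53/103 + 1 = 223/103 ≈ 2.165 bits/symbol.

2.165 bits/symbol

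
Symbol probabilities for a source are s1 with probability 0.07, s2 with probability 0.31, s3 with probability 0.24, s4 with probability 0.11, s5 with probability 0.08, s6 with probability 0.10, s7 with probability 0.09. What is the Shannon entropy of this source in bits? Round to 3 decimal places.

H = −Σ pᵢ log₂ pᵢ.
−0.07·log₂(0.07) = 0.2686
−0.31·log₂(0.31) = 0.5238
−0.24·log₂(0.24) = 0.4941
−0.11·log₂(0.11) = 0.3503
−0.08·log₂(0.08) = 0.2915
−0.10·log₂(0.10) = 0.3322
−0.09·log₂(0.09) = 0.3127
Sum ≈ 2.5731 → 2.573 bits.

2.573 bits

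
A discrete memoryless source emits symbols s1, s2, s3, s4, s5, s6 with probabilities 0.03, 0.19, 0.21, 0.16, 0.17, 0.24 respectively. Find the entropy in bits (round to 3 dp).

2.432 bits

H = −Σ pᵢ log₂ pᵢ.
−0.03·log₂(0.03) = 0.1518
−0.19·log₂(0.19) = 0.4552
−0.21·log₂(0.21) = 0.4728
−0.16·log₂(0.16) = 0.4230
−0.17·log₂(0.17) = 0.4346
−0.24·log₂(0.24) = 0.4941
Sum ≈ 2.4316 → 2.432 bits.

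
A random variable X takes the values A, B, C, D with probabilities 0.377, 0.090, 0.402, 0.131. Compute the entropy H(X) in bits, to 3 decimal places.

1.756 bits

H = −Σ pᵢ log₂ pᵢ.
−0.377·log₂(0.377) = 0.5306
−0.090·log₂(0.090) = 0.3127
−0.402·log₂(0.402) = 0.5285
−0.131·log₂(0.131) = 0.3841
Sum ≈ 1.7559 → 1.756 bits.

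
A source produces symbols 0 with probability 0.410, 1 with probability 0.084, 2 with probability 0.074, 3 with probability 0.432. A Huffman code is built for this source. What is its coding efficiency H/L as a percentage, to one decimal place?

94.4%

Entropy H = −Σ p log₂ p ≈ 1.6286 bits.
Huffman merges: 37/500+21/250→79/500; 79/500+41/100→71/125; 54/125+71/125→1. L = 863/500 ≈ 1.7260.
Efficiency = H/L = 1.6286/1.7260 = 94.4%.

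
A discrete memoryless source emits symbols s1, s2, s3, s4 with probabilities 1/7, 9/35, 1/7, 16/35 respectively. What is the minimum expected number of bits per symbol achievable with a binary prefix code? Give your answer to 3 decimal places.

1.829 bits/symbol

Repeatedly combine the two least-probable nodes; the expected code length is the sum of the merged weights.
merge 1/7 + 1/7 → 2/7
merge 9/35 + 2/7 → 19/35
merge 16/35 + 19/35 → 1
L = 2/7 + 19/35 + 1 = 64/35 ≈ 1.829 bits/symbol.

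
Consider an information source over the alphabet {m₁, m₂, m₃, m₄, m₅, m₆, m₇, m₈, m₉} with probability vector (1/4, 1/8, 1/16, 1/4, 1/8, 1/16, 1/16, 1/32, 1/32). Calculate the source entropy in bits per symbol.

Each probability is a power of 1/2, so log₂(1/p) is an integer.
H = Σ p·log₂(1/p) = 1/4·2 + 1/8·3 + 1/16·4 + 1/4·2 + 1/8·3 + 1/16·4 + 1/16·4 + 1/32·5 + 1/32·5 = 2.8125 bits.

2.8125 bits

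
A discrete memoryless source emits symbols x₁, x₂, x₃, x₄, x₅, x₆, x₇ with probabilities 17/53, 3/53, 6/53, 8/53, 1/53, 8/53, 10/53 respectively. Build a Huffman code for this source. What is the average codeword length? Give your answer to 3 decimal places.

2.566 bits/symbol

Repeatedly combine the two least-probable nodes; the expected code length is the sum of the merged weights.
merge 1/53 + 3/53 → 4/53
merge 4/53 + 6/53 → 10/53
merge 8/53 + 8/53 → 16/53
merge 10/53 + 10/53 → 20/53
merge 16/53 + 17/53 → 33/53
merge 20/53 + 33/53 → 1
L = 4/53 + 10/53 + 16/53 + 20/53 + 33/53 + 1 = 136/53 ≈ 2.566 bits/symbol.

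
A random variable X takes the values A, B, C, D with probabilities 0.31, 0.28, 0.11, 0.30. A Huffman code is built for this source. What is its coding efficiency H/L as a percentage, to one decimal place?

95.5%

Entropy H = −Σ p log₂ p ≈ 1.9094 bits.
Huffman merges: 11/100+7/25→39/100; 3/10+31/100→61/100; 39/100+61/100→1. L = 2 ≈ 2.0000.
Efficiency = H/L = 1.9094/2.0000 = 95.5%.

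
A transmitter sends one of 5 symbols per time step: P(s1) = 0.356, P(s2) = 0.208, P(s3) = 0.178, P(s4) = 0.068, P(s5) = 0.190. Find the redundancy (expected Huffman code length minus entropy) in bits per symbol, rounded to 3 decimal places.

0.082 bits

Entropy H = −Σ p log₂ p ≈ 2.1638 bits.
Huffman merges: 17/250+89/500→123/500; 19/100+26/125→199/500; 123/500+89/250→301/500; 199/500+301/500→1. L = 1123/500 ≈ 2.2460.
L − H = 2.2460 − 2.1638 = 0.082 bits.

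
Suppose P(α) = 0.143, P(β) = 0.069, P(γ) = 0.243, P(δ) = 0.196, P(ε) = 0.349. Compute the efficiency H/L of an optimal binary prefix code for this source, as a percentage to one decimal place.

Entropy H = −Σ p log₂ p ≈ 2.1542 bits.
Huffman merges: 69/1000+143/1000→53/250; 49/250+53/250→51/125; 243/1000+349/1000→74/125; 51/125+74/125→1. L = 553/250 ≈ 2.2120.
Efficiency = H/L = 2.1542/2.2120 = 97.4%.

97.4%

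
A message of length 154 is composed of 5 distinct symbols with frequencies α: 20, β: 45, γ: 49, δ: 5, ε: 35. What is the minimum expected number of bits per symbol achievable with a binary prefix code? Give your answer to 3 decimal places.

Probabilities are the counts divided by 154.
Repeatedly combine the two least-probable nodes; the expected code length is the sum of the merged weights.
merge 5/154 + 10/77 → 25/154
merge 25/154 + 5/22 → 30/77
merge 45/154 + 7/22 → 47/77
merge 30/77 + 47/77 → 1
L = 25/154 + 30/77 + 47/77 + 1 = 333/154 ≈ 2.162 bits/symbol.

2.162 bits/symbol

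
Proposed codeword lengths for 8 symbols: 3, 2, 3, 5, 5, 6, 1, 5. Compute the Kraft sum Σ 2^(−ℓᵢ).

1.109375

With common denominator 2^6 = 64: Σ 2^(−ℓᵢ) = 8/64 + 16/64 + 8/64 + 2/64 + 2/64 + 1/64 + 32/64 + 2/64 = 71/64 = 1.109375.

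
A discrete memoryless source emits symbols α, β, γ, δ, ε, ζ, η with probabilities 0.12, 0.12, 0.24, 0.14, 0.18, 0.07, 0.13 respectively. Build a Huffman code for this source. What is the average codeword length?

Repeatedly combine the two least-probable nodes; the expected code length is the sum of the merged weights.
merge 7/100 + 3/25 → 19/100
merge 3/25 + 13/100 → 1/4
merge 7/50 + 9/50 → 8/25
merge 19/100 + 6/25 → 43/100
merge 1/4 + 8/25 → 57/100
merge 43/100 + 57/100 → 1
L = 19/100 + 1/4 + 8/25 + 43/100 + 57/100 + 1 = 69/25 = 2.76 bits/symbol.

2.76 bits/symbol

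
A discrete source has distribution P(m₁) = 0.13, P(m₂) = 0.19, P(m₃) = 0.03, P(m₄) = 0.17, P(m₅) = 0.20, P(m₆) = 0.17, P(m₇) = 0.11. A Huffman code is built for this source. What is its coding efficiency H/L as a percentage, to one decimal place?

97.2%

Entropy H = −Σ p log₂ p ≈ 2.6735 bits.
Huffman merges: 3/100+11/100→7/50; 13/100+7/50→27/100; 17/100+17/100→17/50; 19/100+1/5→39/100; 27/100+17/50→61/100; 39/100+61/100→1. L = 11/4 ≈ 2.7500.
Efficiency = H/L = 2.6735/2.7500 = 97.2%.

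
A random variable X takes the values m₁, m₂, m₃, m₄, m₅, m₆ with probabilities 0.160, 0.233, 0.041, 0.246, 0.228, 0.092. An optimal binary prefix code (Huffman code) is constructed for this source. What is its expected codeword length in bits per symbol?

Repeatedly combine the two least-probable nodes; the expected code length is the sum of the merged weights.
merge 41/1000 + 23/250 → 133/1000
merge 133/1000 + 4/25 → 293/1000
merge 57/250 + 233/1000 → 461/1000
merge 123/500 + 293/1000 → 539/1000
merge 461/1000 + 539/1000 → 1
L = 133/1000 + 293/1000 + 461/1000 + 539/1000 + 1 = 1213/500 = 2.426 bits/symbol.

2.426 bits/symbol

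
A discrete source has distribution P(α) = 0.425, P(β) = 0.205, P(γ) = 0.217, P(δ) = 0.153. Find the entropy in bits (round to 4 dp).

1.8860 bits

H = −Σ pᵢ log₂ pᵢ.
−0.425·log₂(0.425) = 0.5246
−0.205·log₂(0.205) = 0.4687
−0.217·log₂(0.217) = 0.4783
−0.153·log₂(0.153) = 0.4144
Sum ≈ 1.8860 → 1.8860 bits.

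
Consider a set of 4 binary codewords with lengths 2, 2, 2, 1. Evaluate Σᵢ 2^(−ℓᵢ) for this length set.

With common denominator 2^2 = 4: Σ 2^(−ℓᵢ) = 1/4 + 1/4 + 1/4 + 2/4 = 5/4 = 1.25.

1.25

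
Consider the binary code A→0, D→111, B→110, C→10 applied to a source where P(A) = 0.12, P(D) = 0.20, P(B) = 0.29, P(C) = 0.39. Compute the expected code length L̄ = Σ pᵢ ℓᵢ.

L̄ = Σ pᵢ·ℓᵢ = 0.12·1 + 0.20·3 + 0.29·3 + 0.39·2 = 2.37 bits/symbol.

2.37 bits/symbol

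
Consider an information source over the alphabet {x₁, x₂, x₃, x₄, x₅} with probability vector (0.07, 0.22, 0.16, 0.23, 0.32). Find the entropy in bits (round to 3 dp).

H = −Σ pᵢ log₂ pᵢ.
−0.07·log₂(0.07) = 0.2686
−0.22·log₂(0.22) = 0.4806
−0.16·log₂(0.16) = 0.4230
−0.23·log₂(0.23) = 0.4877
−0.32·log₂(0.32) = 0.5260
Sum ≈ 2.1858 → 2.186 bits.

2.186 bits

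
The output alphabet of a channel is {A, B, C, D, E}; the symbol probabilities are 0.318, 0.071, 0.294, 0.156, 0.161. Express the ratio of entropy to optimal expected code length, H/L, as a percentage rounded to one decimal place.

96.9%

Entropy H = −Σ p log₂ p ≈ 2.1582 bits.
Huffman merges: 71/1000+39/250→227/1000; 161/1000+227/1000→97/250; 147/500+159/500→153/250; 97/250+153/250→1. L = 2227/1000 ≈ 2.2270.
Efficiency = H/L = 2.1582/2.2270 = 96.9%.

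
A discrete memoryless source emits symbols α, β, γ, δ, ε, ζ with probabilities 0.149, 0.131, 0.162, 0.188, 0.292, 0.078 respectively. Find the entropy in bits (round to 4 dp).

2.4777 bits

H = −Σ pᵢ log₂ pᵢ.
−0.149·log₂(0.149) = 0.4092
−0.131·log₂(0.131) = 0.3841
−0.162·log₂(0.162) = 0.4254
−0.188·log₂(0.188) = 0.4533
−0.292·log₂(0.292) = 0.5186
−0.078·log₂(0.078) = 0.2871
Sum ≈ 2.4777 → 2.4777 bits.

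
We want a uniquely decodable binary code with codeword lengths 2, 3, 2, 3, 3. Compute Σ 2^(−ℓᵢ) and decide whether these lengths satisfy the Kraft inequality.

0.875; yes

With common denominator 2^3 = 8: Σ 2^(−ℓᵢ) = 2/8 + 1/8 + 2/8 + 1/8 + 1/8 = 7/8 = 0.875.
Kraft's inequality requires Σ ≤ 1; here Σ = 0.875 ≤ 1, so such a prefix code exists.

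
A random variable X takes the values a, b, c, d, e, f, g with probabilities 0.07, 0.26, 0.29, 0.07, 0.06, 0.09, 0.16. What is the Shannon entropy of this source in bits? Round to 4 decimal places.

2.5395 bits

H = −Σ pᵢ log₂ pᵢ.
−0.07·log₂(0.07) = 0.2686
−0.26·log₂(0.26) = 0.5053
−0.29·log₂(0.29) = 0.5179
−0.07·log₂(0.07) = 0.2686
−0.06·log₂(0.06) = 0.2435
−0.09·log₂(0.09) = 0.3127
−0.16·log₂(0.16) = 0.4230
Sum ≈ 2.5395 → 2.5395 bits.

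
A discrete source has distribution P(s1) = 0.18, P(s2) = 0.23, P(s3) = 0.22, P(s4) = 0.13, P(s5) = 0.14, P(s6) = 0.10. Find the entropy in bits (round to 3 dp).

H = −Σ pᵢ log₂ pᵢ.
−0.18·log₂(0.18) = 0.4453
−0.23·log₂(0.23) = 0.4877
−0.22·log₂(0.22) = 0.4806
−0.13·log₂(0.13) = 0.3826
−0.14·log₂(0.14) = 0.3971
−0.10·log₂(0.10) = 0.3322
Sum ≈ 2.5255 → 2.525 bits.

2.525 bits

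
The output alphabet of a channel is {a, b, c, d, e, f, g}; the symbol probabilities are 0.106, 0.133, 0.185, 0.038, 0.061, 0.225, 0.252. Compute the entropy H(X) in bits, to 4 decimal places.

2.5914 bits

H = −Σ pᵢ log₂ pᵢ.
−0.106·log₂(0.106) = 0.3432
−0.133·log₂(0.133) = 0.3871
−0.185·log₂(0.185) = 0.4504
−0.038·log₂(0.038) = 0.1793
−0.061·log₂(0.061) = 0.2461
−0.225·log₂(0.225) = 0.4842
−0.252·log₂(0.252) = 0.5011
Sum ≈ 2.5914 → 2.5914 bits.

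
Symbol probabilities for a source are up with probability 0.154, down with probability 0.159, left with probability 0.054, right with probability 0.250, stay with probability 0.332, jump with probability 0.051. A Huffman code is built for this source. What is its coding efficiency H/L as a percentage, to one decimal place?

Entropy H = −Σ p log₂ p ≈ 2.3119 bits.
Huffman merges: 51/1000+27/500→21/200; 21/200+77/500→259/1000; 159/1000+1/4→409/1000; 259/1000+83/250→591/1000; 409/1000+591/1000→1. L = 591/250 ≈ 2.3640.
Efficiency = H/L = 2.3119/2.3640 = 97.8%.

97.8%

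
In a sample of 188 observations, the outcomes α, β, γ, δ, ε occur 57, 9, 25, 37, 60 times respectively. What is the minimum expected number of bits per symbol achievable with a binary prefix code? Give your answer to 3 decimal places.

2.181 bits/symbol

Probabilities are the counts divided by 188.
Repeatedly combine the two least-probable nodes; the expected code length is the sum of the merged weights.
merge 9/188 + 25/188 → 17/94
merge 17/94 + 37/188 → 71/188
merge 57/188 + 15/47 → 117/188
merge 71/188 + 117/188 → 1
L = 17/94 + 71/188 + 117/188 + 1 = 205/94 ≈ 2.181 bits/symbol.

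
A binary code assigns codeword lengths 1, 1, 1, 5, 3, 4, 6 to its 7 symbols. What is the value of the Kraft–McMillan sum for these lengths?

With common denominator 2^6 = 64: Σ 2^(−ℓᵢ) = 32/64 + 32/64 + 32/64 + 2/64 + 8/64 + 4/64 + 1/64 = 111/64 = 1.734375.

1.734375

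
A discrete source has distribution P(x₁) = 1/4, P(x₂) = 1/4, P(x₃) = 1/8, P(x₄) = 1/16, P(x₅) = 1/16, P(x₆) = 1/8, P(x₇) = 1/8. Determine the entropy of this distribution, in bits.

Each probability is a power of 1/2, so log₂(1/p) is an integer.
H = Σ p·log₂(1/p) = 1/4·2 + 1/4·2 + 1/8·3 + 1/16·4 + 1/16·4 + 1/8·3 + 1/8·3 = 2.625 bits.

2.625 bits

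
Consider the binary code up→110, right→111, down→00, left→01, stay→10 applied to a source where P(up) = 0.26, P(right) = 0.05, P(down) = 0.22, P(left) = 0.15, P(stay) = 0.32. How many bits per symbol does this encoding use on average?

2.31 bits/symbol

L̄ = Σ pᵢ·ℓᵢ = 0.26·3 + 0.05·3 + 0.22·2 + 0.15·2 + 0.32·2 = 2.31 bits/symbol.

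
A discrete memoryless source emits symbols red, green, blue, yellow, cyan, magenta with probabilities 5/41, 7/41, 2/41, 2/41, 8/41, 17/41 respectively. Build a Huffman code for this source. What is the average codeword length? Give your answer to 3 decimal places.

Repeatedly combine the two least-probable nodes; the expected code length is the sum of the merged weights.
merge 2/41 + 2/41 → 4/41
merge 4/41 + 5/41 → 9/41
merge 7/41 + 8/41 → 15/41
merge 9/41 + 15/41 → 24/41
merge 17/41 + 24/41 → 1
L = 4/41 + 9/41 + 15/41 + 24/41 + 1 = 93/41 ≈ 2.268 bits/symbol.

2.268 bits/symbol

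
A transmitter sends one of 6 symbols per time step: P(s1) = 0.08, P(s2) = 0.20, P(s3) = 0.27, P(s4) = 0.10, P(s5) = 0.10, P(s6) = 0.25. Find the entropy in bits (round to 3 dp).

2.430 bits

H = −Σ pᵢ log₂ pᵢ.
−0.08·log₂(0.08) = 0.2915
−0.20·log₂(0.20) = 0.4644
−0.27·log₂(0.27) = 0.5100
−0.10·log₂(0.10) = 0.3322
−0.10·log₂(0.10) = 0.3322
−0.25·log₂(0.25) = 0.5000
Sum ≈ 2.4303 → 2.430 bits.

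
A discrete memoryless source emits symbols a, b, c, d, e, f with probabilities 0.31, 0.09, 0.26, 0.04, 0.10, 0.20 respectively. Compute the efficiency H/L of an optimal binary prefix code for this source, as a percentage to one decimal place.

98.5%

Entropy H = −Σ p log₂ p ≈ 2.3241 bits.
Huffman merges: 1/25+9/100→13/100; 1/10+13/100→23/100; 1/5+23/100→43/100; 13/50+31/100→57/100; 43/100+57/100→1. L = 59/25 ≈ 2.3600.
Efficiency = H/L = 2.3241/2.3600 = 98.5%.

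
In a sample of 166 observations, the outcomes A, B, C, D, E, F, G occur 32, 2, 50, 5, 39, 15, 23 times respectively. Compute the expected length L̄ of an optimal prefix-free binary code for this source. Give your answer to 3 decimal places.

Probabilities are the counts divided by 166.
Repeatedly combine the two least-probable nodes; the expected code length is the sum of the merged weights.
merge 1/83 + 5/166 → 7/166
merge 7/166 + 15/166 → 11/83
merge 11/83 + 23/166 → 45/166
merge 16/83 + 39/166 → 71/166
merge 45/166 + 25/83 → 95/166
merge 71/166 + 95/166 → 1
L = 7/166 + 11/83 + 45/166 + 71/166 + 95/166 + 1 = 203/83 ≈ 2.446 bits/symbol.

2.446 bits/symbol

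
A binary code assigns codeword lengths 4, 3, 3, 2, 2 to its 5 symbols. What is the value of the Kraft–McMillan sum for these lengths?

With common denominator 2^4 = 16: Σ 2^(−ℓᵢ) = 1/16 + 2/16 + 2/16 + 4/16 + 4/16 = 13/16 = 0.8125.

0.8125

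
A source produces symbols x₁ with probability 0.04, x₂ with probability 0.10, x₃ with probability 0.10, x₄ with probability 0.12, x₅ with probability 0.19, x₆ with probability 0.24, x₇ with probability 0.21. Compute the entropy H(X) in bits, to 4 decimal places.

H = −Σ pᵢ log₂ pᵢ.
−0.04·log₂(0.04) = 0.1858
−0.10·log₂(0.10) = 0.3322
−0.10·log₂(0.10) = 0.3322
−0.12·log₂(0.12) = 0.3671
−0.19·log₂(0.19) = 0.4552
−0.24·log₂(0.24) = 0.4941
−0.21·log₂(0.21) = 0.4728
Sum ≈ 2.6394 → 2.6394 bits.

2.6394 bits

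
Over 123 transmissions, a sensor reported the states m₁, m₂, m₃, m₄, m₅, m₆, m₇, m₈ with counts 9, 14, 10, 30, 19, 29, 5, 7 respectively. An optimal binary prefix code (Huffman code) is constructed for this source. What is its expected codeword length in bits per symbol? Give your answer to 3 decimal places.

Probabilities are the counts divided by 123.
Repeatedly combine the two least-probable nodes; the expected code length is the sum of the merged weights.
merge 5/123 + 7/123 → 4/41
merge 3/41 + 10/123 → 19/123
merge 4/41 + 14/123 → 26/123
merge 19/123 + 19/123 → 38/123
merge 26/123 + 29/123 → 55/123
merge 10/41 + 38/123 → 68/123
merge 55/123 + 68/123 → 1
L = 4/41 + 19/123 + 26/123 + 38/123 + 55/123 + 68/123 + 1 = 341/123 ≈ 2.772 bits/symbol.

2.772 bits/symbol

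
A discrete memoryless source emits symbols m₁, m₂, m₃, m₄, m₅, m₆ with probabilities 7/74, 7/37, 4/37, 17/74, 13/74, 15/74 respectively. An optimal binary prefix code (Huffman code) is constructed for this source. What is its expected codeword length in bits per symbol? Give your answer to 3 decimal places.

Repeatedly combine the two least-probable nodes; the expected code length is the sum of the merged weights.
merge 7/74 + 4/37 → 15/74
merge 13/74 + 7/37 → 27/74
merge 15/74 + 15/74 → 15/37
merge 17/74 + 27/74 → 22/37
merge 15/37 + 22/37 → 1
L = 15/74 + 27/74 + 15/37 + 22/37 + 1 = 95/37 ≈ 2.568 bits/symbol.

2.568 bits/symbol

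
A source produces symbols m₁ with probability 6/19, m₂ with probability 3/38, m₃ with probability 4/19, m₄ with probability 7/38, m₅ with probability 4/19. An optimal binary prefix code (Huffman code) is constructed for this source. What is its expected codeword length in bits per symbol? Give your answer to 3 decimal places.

2.263 bits/symbol

Repeatedly combine the two least-probable nodes; the expected code length is the sum of the merged weights.
merge 3/38 + 7/38 → 5/19
merge 4/19 + 4/19 → 8/19
merge 5/19 + 6/19 → 11/19
merge 8/19 + 11/19 → 1
L = 5/19 + 8/19 + 11/19 + 1 = 43/19 ≈ 2.263 bits/symbol.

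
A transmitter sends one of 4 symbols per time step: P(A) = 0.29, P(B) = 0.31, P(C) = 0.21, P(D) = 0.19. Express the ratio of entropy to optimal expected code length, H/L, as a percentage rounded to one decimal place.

Entropy H = −Σ p log₂ p ≈ 1.9697 bits.
Huffman merges: 19/100+21/100→2/5; 29/100+31/100→3/5; 2/5+3/5→1. L = 2 ≈ 2.0000.
Efficiency = H/L = 1.9697/2.0000 = 98.5%.

98.5%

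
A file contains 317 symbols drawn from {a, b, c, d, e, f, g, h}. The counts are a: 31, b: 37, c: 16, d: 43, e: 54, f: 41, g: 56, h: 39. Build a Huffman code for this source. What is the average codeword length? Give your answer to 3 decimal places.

Probabilities are the counts divided by 317.
Repeatedly combine the two least-probable nodes; the expected code length is the sum of the merged weights.
merge 16/317 + 31/317 → 47/317
merge 37/317 + 39/317 → 76/317
merge 41/317 + 43/317 → 84/317
merge 47/317 + 54/317 → 101/317
merge 56/317 + 76/317 → 132/317
merge 84/317 + 101/317 → 185/317
merge 132/317 + 185/317 → 1
L = 47/317 + 76/317 + 84/317 + 101/317 + 132/317 + 185/317 + 1 = 942/317 ≈ 2.972 bits/symbol.

2.972 bits/symbol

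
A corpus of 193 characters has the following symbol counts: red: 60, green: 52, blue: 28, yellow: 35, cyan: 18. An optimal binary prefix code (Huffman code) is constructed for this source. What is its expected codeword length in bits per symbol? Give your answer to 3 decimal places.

2.238 bits/symbol

Probabilities are the counts divided by 193.
Repeatedly combine the two least-probable nodes; the expected code length is the sum of the merged weights.
merge 18/193 + 28/193 → 46/193
merge 35/193 + 46/193 → 81/193
merge 52/193 + 60/193 → 112/193
merge 81/193 + 112/193 → 1
L = 46/193 + 81/193 + 112/193 + 1 = 432/193 ≈ 2.238 bits/symbol.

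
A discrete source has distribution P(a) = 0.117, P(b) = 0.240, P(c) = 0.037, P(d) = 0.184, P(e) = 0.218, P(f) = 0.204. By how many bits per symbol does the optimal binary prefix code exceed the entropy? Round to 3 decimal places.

Entropy H = −Σ p log₂ p ≈ 2.4286 bits.
Huffman merges: 37/1000+117/1000→77/500; 77/500+23/125→169/500; 51/250+109/500→211/500; 6/25+169/500→289/500; 211/500+289/500→1. L = 623/250 ≈ 2.4920.
L − H = 2.4920 − 2.4286 = 0.063 bits.

0.063 bits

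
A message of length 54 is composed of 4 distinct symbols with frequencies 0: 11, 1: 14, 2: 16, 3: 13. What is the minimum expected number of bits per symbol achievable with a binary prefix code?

Probabilities are the counts divided by 54.
Repeatedly combine the two least-probable nodes; the expected code length is the sum of the merged weights.
merge 11/54 + 13/54 → 4/9
merge 7/27 + 8/27 → 5/9
merge 4/9 + 5/9 → 1
L = 4/9 + 5/9 + 1 = 2 bits/symbol.

2 bits/symbol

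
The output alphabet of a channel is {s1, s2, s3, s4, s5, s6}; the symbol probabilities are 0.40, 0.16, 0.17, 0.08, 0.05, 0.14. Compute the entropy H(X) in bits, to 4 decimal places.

2.2911 bits

H = −Σ pᵢ log₂ pᵢ.
−0.40·log₂(0.40) = 0.5288
−0.16·log₂(0.16) = 0.4230
−0.17·log₂(0.17) = 0.4346
−0.08·log₂(0.08) = 0.2915
−0.05·log₂(0.05) = 0.2161
−0.14·log₂(0.14) = 0.3971
Sum ≈ 2.2911 → 2.2911 bits.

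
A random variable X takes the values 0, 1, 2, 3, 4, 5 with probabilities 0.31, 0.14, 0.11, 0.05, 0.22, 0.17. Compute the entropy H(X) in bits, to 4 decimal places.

2.4024 bits

H = −Σ pᵢ log₂ pᵢ.
−0.31·log₂(0.31) = 0.5238
−0.14·log₂(0.14) = 0.3971
−0.11·log₂(0.11) = 0.3503
−0.05·log₂(0.05) = 0.2161
−0.22·log₂(0.22) = 0.4806
−0.17·log₂(0.17) = 0.4346
Sum ≈ 2.4024 → 2.4024 bits.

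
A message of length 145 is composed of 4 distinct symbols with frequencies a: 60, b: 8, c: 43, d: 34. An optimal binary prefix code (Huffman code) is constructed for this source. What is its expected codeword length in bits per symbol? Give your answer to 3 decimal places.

Probabilities are the counts divided by 145.
Repeatedly combine the two least-probable nodes; the expected code length is the sum of the merged weights.
merge 8/145 + 34/145 → 42/145
merge 42/145 + 43/145 → 17/29
merge 12/29 + 17/29 → 1
L = 42/145 + 17/29 + 1 = 272/145 ≈ 1.876 bits/symbol.

1.876 bits/symbol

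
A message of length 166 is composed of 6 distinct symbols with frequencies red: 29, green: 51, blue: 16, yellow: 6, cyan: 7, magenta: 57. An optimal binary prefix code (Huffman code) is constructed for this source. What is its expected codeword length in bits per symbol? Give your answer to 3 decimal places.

2.253 bits/symbol

Probabilities are the counts divided by 166.
Repeatedly combine the two least-probable nodes; the expected code length is the sum of the merged weights.
merge 3/83 + 7/166 → 13/166
merge 13/166 + 8/83 → 29/166
merge 29/166 + 29/166 → 29/83
merge 51/166 + 57/166 → 54/83
merge 29/83 + 54/83 → 1
L = 13/166 + 29/166 + 29/83 + 54/83 + 1 = 187/83 ≈ 2.253 bits/symbol.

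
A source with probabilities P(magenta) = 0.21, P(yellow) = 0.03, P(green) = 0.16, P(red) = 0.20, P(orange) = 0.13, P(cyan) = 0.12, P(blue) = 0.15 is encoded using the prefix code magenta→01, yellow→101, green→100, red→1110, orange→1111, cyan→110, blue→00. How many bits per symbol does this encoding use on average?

L̄ = Σ pᵢ·ℓᵢ = 0.21·2 + 0.03·3 + 0.16·3 + 0.20·4 + 0.13·4 + 0.12·3 + 0.15·2 = 2.97 bits/symbol.

2.97 bits/symbol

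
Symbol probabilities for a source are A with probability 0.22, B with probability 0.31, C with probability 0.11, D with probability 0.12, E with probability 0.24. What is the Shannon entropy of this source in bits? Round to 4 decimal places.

2.2159 bits

H = −Σ pᵢ log₂ pᵢ.
−0.22·log₂(0.22) = 0.4806
−0.31·log₂(0.31) = 0.5238
−0.11·log₂(0.11) = 0.3503
−0.12·log₂(0.12) = 0.3671
−0.24·log₂(0.24) = 0.4941
Sum ≈ 2.2159 → 2.2159 bits.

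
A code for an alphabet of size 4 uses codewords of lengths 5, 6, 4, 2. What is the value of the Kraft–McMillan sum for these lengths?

With common denominator 2^6 = 64: Σ 2^(−ℓᵢ) = 2/64 + 1/64 + 4/64 + 16/64 = 23/64 = 0.359375.

0.359375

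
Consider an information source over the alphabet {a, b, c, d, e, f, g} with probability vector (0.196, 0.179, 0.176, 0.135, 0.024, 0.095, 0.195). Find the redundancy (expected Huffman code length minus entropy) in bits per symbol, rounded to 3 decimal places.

Entropy H = −Σ p log₂ p ≈ 2.6479 bits.
Huffman merges: 3/125+19/200→119/1000; 119/1000+27/200→127/500; 22/125+179/1000→71/200; 39/200+49/250→391/1000; 127/500+71/200→609/1000; 391/1000+609/1000→1. L = 341/125 ≈ 2.7280.
L − H = 2.7280 − 2.6479 = 0.080 bits.

0.080 bits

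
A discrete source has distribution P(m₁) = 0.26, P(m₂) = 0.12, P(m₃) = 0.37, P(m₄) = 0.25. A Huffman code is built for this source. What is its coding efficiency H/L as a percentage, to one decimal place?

95.2%

Entropy H = −Σ p log₂ p ≈ 1.9031 bits.
Huffman merges: 3/25+1/4→37/100; 13/50+37/100→63/100; 37/100+63/100→1. L = 2 ≈ 2.0000.
Efficiency = H/L = 1.9031/2.0000 = 95.2%.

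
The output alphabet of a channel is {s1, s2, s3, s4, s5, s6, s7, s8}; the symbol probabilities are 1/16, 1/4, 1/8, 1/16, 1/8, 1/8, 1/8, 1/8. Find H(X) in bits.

Each probability is a power of 1/2, so log₂(1/p) is an integer.
H = Σ p·log₂(1/p) = 1/16·4 + 1/4·2 + 1/8·3 + 1/16·4 + 1/8·3 + 1/8·3 + 1/8·3 + 1/8·3 = 2.875 bits.

2.875 bits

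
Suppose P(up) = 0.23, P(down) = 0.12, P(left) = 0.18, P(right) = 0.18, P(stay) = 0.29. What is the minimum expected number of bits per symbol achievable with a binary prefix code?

Repeatedly combine the two least-probable nodes; the expected code length is the sum of the merged weights.
merge 3/25 + 9/50 → 3/10
merge 9/50 + 23/100 → 41/100
merge 29/100 + 3/10 → 59/100
merge 41/100 + 59/100 → 1
L = 3/10 + 41/100 + 59/100 + 1 = 23/10 = 2.3 bits/symbol.

2.3 bits/symbol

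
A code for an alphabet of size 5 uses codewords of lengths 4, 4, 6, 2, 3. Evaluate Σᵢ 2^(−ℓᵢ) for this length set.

0.515625

With common denominator 2^6 = 64: Σ 2^(−ℓᵢ) = 4/64 + 4/64 + 1/64 + 16/64 + 8/64 = 33/64 = 0.515625.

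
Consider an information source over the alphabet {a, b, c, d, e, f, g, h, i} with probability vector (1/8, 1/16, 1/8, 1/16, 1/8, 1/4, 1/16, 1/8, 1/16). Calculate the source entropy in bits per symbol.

3 bits

Each probability is a power of 1/2, so log₂(1/p) is an integer.
H = Σ p·log₂(1/p) = 1/8·3 + 1/16·4 + 1/8·3 + 1/16·4 + 1/8·3 + 1/4·2 + 1/16·4 + 1/8·3 + 1/16·4 = 3 bits.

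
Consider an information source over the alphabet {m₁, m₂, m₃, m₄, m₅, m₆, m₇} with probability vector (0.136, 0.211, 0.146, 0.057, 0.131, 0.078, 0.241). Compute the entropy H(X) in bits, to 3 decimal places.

2.672 bits

H = −Σ pᵢ log₂ pᵢ.
−0.136·log₂(0.136) = 0.3915
−0.211·log₂(0.211) = 0.4736
−0.146·log₂(0.146) = 0.4053
−0.057·log₂(0.057) = 0.2356
−0.131·log₂(0.131) = 0.3841
−0.078·log₂(0.078) = 0.2871
−0.241·log₂(0.241) = 0.4947
Sum ≈ 2.6719 → 2.672 bits.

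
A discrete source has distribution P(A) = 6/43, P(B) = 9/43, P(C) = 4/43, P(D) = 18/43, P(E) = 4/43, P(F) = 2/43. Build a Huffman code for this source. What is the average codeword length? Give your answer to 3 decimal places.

Repeatedly combine the two least-probable nodes; the expected code length is the sum of the merged weights.
merge 2/43 + 4/43 → 6/43
merge 4/43 + 6/43 → 10/43
merge 6/43 + 9/43 → 15/43
merge 10/43 + 15/43 → 25/43
merge 18/43 + 25/43 → 1
L = 6/43 + 10/43 + 15/43 + 25/43 + 1 = 99/43 ≈ 2.302 bits/symbol.

2.302 bits/symbol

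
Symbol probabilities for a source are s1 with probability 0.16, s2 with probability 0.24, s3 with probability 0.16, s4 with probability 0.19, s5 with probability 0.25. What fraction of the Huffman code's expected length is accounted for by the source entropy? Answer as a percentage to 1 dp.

98.9%

Entropy H = −Σ p log₂ p ≈ 2.2954 bits.
Huffman merges: 4/25+4/25→8/25; 19/100+6/25→43/100; 1/4+8/25→57/100; 43/100+57/100→1. L = 58/25 ≈ 2.3200.
Efficiency = H/L = 2.2954/2.3200 = 98.9%.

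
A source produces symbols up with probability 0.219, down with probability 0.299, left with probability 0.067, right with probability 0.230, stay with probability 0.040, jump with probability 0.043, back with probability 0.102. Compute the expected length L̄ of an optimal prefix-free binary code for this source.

2.485 bits/symbol

Repeatedly combine the two least-probable nodes; the expected code length is the sum of the merged weights.
merge 1/25 + 43/1000 → 83/1000
merge 67/1000 + 83/1000 → 3/20
merge 51/500 + 3/20 → 63/250
merge 219/1000 + 23/100 → 449/1000
merge 63/250 + 299/1000 → 551/1000
merge 449/1000 + 551/1000 → 1
L = 83/1000 + 3/20 + 63/250 + 449/1000 + 551/1000 + 1 = 497/200 = 2.485 bits/symbol.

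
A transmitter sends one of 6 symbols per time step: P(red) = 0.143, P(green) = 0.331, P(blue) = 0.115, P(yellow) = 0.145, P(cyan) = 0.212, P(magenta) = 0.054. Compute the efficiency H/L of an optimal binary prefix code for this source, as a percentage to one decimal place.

97.4%

Entropy H = −Σ p log₂ p ≈ 2.3938 bits.
Huffman merges: 27/500+23/200→169/1000; 143/1000+29/200→36/125; 169/1000+53/250→381/1000; 36/125+331/1000→619/1000; 381/1000+619/1000→1. L = 2457/1000 ≈ 2.4570.
Efficiency = H/L = 2.3938/2.4570 = 97.4%.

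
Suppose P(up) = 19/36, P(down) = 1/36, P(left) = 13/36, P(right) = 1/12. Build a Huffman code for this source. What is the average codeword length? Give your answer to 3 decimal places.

Repeatedly combine the two least-probable nodes; the expected code length is the sum of the merged weights.
merge 1/36 + 1/12 → 1/9
merge 1/9 + 13/36 → 17/36
merge 17/36 + 19/36 → 1
L = 1/9 + 17/36 + 1 = 19/12 ≈ 1.583 bits/symbol.

1.583 bits/symbol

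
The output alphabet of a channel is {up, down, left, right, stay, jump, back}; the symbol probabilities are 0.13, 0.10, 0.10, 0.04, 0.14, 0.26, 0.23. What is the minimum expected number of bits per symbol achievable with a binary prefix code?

2.65 bits/symbol

Repeatedly combine the two least-probable nodes; the expected code length is the sum of the merged weights.
merge 1/25 + 1/10 → 7/50
merge 1/10 + 13/100 → 23/100
merge 7/50 + 7/50 → 7/25
merge 23/100 + 23/100 → 23/50
merge 13/50 + 7/25 → 27/50
merge 23/50 + 27/50 → 1
L = 7/50 + 23/100 + 7/25 + 23/50 + 27/50 + 1 = 53/20 = 2.65 bits/symbol.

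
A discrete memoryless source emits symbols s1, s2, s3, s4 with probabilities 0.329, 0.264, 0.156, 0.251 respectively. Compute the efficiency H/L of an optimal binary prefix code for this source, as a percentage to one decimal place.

97.7%

Entropy H = −Σ p log₂ p ≈ 1.9536 bits.
Huffman merges: 39/250+251/1000→407/1000; 33/125+329/1000→593/1000; 407/1000+593/1000→1. L = 2 ≈ 2.0000.
Efficiency = H/L = 1.9536/2.0000 = 97.7%.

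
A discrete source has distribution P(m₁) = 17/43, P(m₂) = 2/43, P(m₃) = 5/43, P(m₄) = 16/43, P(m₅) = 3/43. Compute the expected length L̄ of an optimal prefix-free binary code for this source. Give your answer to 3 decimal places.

1.953 bits/symbol

Repeatedly combine the two least-probable nodes; the expected code length is the sum of the merged weights.
merge 2/43 + 3/43 → 5/43
merge 5/43 + 5/43 → 10/43
merge 10/43 + 16/43 → 26/43
merge 17/43 + 26/43 → 1
L = 5/43 + 10/43 + 26/43 + 1 = 84/43 ≈ 1.953 bits/symbol.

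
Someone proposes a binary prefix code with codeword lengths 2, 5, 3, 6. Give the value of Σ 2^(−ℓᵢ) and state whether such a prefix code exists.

With common denominator 2^6 = 64: Σ 2^(−ℓᵢ) = 16/64 + 2/64 + 8/64 + 1/64 = 27/64 = 0.421875.
Kraft's inequality requires Σ ≤ 1; here Σ = 0.421875 ≤ 1, so such a prefix code exists.

0.421875; yes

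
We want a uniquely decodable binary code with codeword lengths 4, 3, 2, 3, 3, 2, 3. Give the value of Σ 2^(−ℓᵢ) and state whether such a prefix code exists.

1.0625; no

With common denominator 2^4 = 16: Σ 2^(−ℓᵢ) = 1/16 + 2/16 + 4/16 + 2/16 + 2/16 + 4/16 + 2/16 = 17/16 = 1.0625.
Kraft's inequality requires Σ ≤ 1; here Σ = 1.0625 > 1, so no such prefix code exists.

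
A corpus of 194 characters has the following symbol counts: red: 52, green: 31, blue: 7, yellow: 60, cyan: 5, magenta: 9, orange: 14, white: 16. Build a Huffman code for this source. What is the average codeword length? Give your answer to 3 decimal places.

2.588 bits/symbol

Probabilities are the counts divided by 194.
Repeatedly combine the two least-probable nodes; the expected code length is the sum of the merged weights.
merge 5/194 + 7/194 → 6/97
merge 9/194 + 6/97 → 21/194
merge 7/97 + 8/97 → 15/97
merge 21/194 + 15/97 → 51/194
merge 31/194 + 51/194 → 41/97
merge 26/97 + 30/97 → 56/97
merge 41/97 + 56/97 → 1
L = 6/97 + 21/194 + 15/97 + 51/194 + 41/97 + 56/97 + 1 = 251/97 ≈ 2.588 bits/symbol.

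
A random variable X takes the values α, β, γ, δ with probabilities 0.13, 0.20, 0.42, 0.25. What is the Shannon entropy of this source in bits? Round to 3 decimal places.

1.873 bits

H = −Σ pᵢ log₂ pᵢ.
−0.13·log₂(0.13) = 0.3826
−0.20·log₂(0.20) = 0.4644
−0.42·log₂(0.42) = 0.5256
−0.25·log₂(0.25) = 0.5000
Sum ≈ 1.8727 → 1.873 bits.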